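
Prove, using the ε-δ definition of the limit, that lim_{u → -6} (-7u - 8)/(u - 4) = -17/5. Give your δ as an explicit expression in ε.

δ = min(5, (25/18)ε)

Suppose ε > 0. We want δ > 0 with 0 < |u + 6| < δ ⇒ |(-7u - 8)/(u - 4) + 17/5| < ε.
Combining over a common denominator, (-7u - 8)/(u - 4) + 17/5 = [(-7u - 8)·(-10) − 34·(u - 4)] / [(-10)·(u - 4)] = 36(u + 6) / ((-10)(u - 4)).
So |(-7u - 8)/(u - 4) + 17/5| = 36|u + 6| / (10·|u − 4|).
Require δ ≤ 5, so |u − 4| ≥ |-10| − |u + 6| > 10 − 5 = 5.
Hence |(-7u - 8)/(u - 4) + 17/5| < 36|u + 6|/(10·5) = (18/25)|u + 6|, which is < ε once |u + 6| < (25/18)ε.
Take δ = min(5, (25/18)ε). Then 0 < |u + 6| < δ forces both bounds, so |(-7u - 8)/(u - 4) + 17/5| < ε.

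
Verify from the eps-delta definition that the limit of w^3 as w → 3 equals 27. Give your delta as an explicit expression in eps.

Fix eps > 0. We seek delta > 0 with 0 < |w − 3| < delta ⇒ |w^3 − 27| < eps.
Factor: w^3 − 27 = (w − 3)(w^2 + 3w + 9), so |w^3 − 27| = |w − 3|·|w^2 + 3w + 9|.
Restrict delta ≤ 1. Then |w − 3| < 1 gives |w| < 4, so by the triangle inequality |w^2 + 3w + 9| ≤ 4^2 + 3·4 + 9 = 37.
Hence |w^3 − 27| ≤ 37|w − 3|, which is < eps once |w − 3| < eps/37.
Take delta = min(1, eps/37). If 0 < |w − 3| < delta then both bounds hold and |w^3 − 27| ≤ 37|w − 3| < 37·(eps/37) = eps.

delta = min(1, eps/37)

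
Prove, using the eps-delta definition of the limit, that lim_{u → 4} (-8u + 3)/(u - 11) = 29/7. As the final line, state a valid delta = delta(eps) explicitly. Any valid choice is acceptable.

delta = min(7/2, (49/170)eps)

Let eps > 0 be given. We want delta > 0 with 0 < |u − 4| < delta ⇒ |(-8u + 3)/(u - 11) − (29/7)| < eps.
Combining over a common denominator, (-8u + 3)/(u - 11) − (29/7) = [(-8u + 3)·(-7) − (-29)·(u - 11)] / [(-7)·(u - 11)] = 85(u − 4) / ((-7)(u - 11)).
So |(-8u + 3)/(u - 11) − (29/7)| = 85|u − 4| / (7·|u − 11|).
Restrict delta ≤ 7/2. Then |u − 4| < 7/2 gives |u − 11| = |(u − 4) + (-7)| ≥ 7 − 7/2 = 7/2.
Hence |(-8u + 3)/(u - 11) − (29/7)| < 85|u − 4|/(7·(7/2)) = (170/49)|u − 4|, which is < eps once |u − 4| < (49/170)eps.
Take delta = min(7/2, (49/170)eps). Then 0 < |u − 4| < delta forces both bounds, so |(-8u + 3)/(u - 11) − (29/7)| < eps.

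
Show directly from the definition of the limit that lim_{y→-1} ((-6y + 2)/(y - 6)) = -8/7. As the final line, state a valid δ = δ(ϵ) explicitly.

Let ϵ > 0. We want δ > 0 with 0 < |y + 1| < δ ⇒ |(-6y + 2)/(y - 6) + 8/7| < ϵ.
Combining over a common denominator, (-6y + 2)/(y - 6) + 8/7 = [(-6y + 2)·(-7) − 8·(y - 6)] / [(-7)·(y - 6)] = 34(y + 1) / ((-7)(y - 6)).
So |(-6y + 2)/(y - 6) + 8/7| = 34|y + 1| / (7·|y − 6|).
Require δ ≤ 7/2, so |y − 6| ≥ |-7| − |y + 1| > 7 − 7/2 = 7/2.
Hence |(-6y + 2)/(y - 6) + 8/7| < 34|y + 1|/(7·(7/2)) = (68/49)|y + 1|, which is < ϵ once |y + 1| < (49/68)ϵ.
Take δ = min(7/2, (49/68)ϵ). Then 0 < |y + 1| < δ forces both bounds, so |(-6y + 2)/(y - 6) + 8/7| < ϵ.

δ = min(7/2, (49/68)ϵ)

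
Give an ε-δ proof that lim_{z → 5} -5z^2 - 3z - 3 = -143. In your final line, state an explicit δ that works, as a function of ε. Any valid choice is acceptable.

δ = min(2, ε/63)

Let ε > 0. We want δ > 0 such that 0 < |z − 5| < δ implies |(-5z^2 - 3z - 3) + 143| < ε.
(-5z^2 - 3z - 3) + 143 = -5z^2 - 3z + 140 = (z − 5)(-5z - 28).
So |(-5z^2 - 3z - 3) + 143| = |z − 5|·|-5z - 28|.
Require δ ≤ 2. Then |z − 5| < 2 gives |z| < 7, and by the triangle inequality |-5z - 28| ≤ 5·7 + 28 = 63.
Hence |(-5z^2 - 3z - 3) + 143| ≤ 63|z − 5| < ε provided |z − 5| < ε/63.
Choosing δ = min(2, ε/63) ensures both conditions, hence |(-5z^2 - 3z - 3) + 143| < ε.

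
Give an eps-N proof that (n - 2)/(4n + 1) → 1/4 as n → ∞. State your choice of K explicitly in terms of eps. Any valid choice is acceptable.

K = (9/16)/eps

Fix eps > 0. For n ≥ 1, |(n - 2)/(4n + 1) − (1/4)| = |-9|/(4(4n + 1)) = 9/(4(4n + 1)).
Since 4n + 1 ≥ 4n for n ≥ 1, this is ≤ 9/(4·4n) = (9/16)/n.
So |(n - 2)/(4n + 1) − (1/4)| < eps whenever n > (9/16)/eps.
Take K = (9/16)/eps. If n > K then |(n - 2)/(4n + 1) − (1/4)| ≤ (9/16)/n < eps.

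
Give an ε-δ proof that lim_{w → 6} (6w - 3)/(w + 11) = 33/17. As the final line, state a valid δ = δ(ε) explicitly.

δ = min(17/2, (289/138)ε)

Suppose ε > 0. We want δ > 0 with 0 < |w − 6| < δ ⇒ |(6w - 3)/(w + 11) − (33/17)| < ε.
Combining over a common denominator, (6w - 3)/(w + 11) − (33/17) = [(6w - 3)·17 − 33·(w + 11)] / [17·(w + 11)] = 69(w − 6) / (17(w + 11)).
So |(6w - 3)/(w + 11) − (33/17)| = 69|w − 6| / (17·|w + 11|).
Require δ ≤ 17/2, so |w + 11| ≥ |17| − |w − 6| > 17 − 17/2 = 17/2.
Hence |(6w - 3)/(w + 11) − (33/17)| < 69|w − 6|/(17·(17/2)) = (138/289)|w − 6|, which is < ε once |w − 6| < (289/138)ε.
Take δ = min(17/2, (289/138)ε). Then 0 < |w − 6| < δ forces both bounds, so |(6w - 3)/(w + 11) − (33/17)| < ε.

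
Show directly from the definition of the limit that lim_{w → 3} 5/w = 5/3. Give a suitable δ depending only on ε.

δ = min(3/2, (9/10)ε)

Let ε > 0. We seek δ > 0 such that 0 < |w − 3| < δ implies |5/w − (5/3)| < ε.
|5/w − (5/3)| = 5·|3 − w|/(3·|w|) = 5|w − 3|/(3|w|).
Restrict δ ≤ 3/2. Then |w − 3| < 3/2 gives |w| > 3/2, so 3|w| > 9/2.
Then |5/w − (5/3)| < 5|w − 3|/(9/2), which is < ε when |w − 3| < (9/10)ε.
Take δ = min(3/2, (9/10)ε). Then 0 < |w − 3| < δ gives both |w − 3| < 3/2 and |w − 3| < (9/10)ε, so |5/w − (5/3)| < ε.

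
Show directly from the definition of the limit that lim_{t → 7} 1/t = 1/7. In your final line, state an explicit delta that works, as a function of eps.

Fix eps > 0. We seek delta > 0 such that 0 < |t − 7| < delta implies |1/t − (1/7)| < eps.
|1/t − (1/7)| = |7 − t|/(7·|t|) = |t − 7|/(7|t|).
Require delta ≤ 7/2 so that |t| > 7 − 7/2 = 7/2, hence 7|t| > 49/2.
Then |1/t − (1/7)| < |t − 7|/(49/2), which is < eps when |t − 7| < (49/2)eps.
Take delta = min(7/2, (49/2)eps). Then 0 < |t − 7| < delta gives both |t − 7| < 7/2 and |t − 7| < (49/2)eps, so |1/t − (1/7)| < eps.

delta = min(7/2, (49/2)eps)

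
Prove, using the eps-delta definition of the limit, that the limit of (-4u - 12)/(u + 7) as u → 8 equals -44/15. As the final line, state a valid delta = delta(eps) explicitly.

delta = min(15/2, (225/32)eps)

Suppose eps > 0. We want delta > 0 with 0 < |u − 8| < delta ⇒ |(-4u - 12)/(u + 7) + 44/15| < eps.
Combining over a common denominator, (-4u - 12)/(u + 7) + 44/15 = [(-4u - 12)·15 − (-44)·(u + 7)] / [15·(u + 7)] = -16(u − 8) / (15(u + 7)).
So |(-4u - 12)/(u + 7) + 44/15| = 16|u − 8| / (15·|u + 7|).
Require delta ≤ 15/2, so |u + 7| ≥ |15| − |u − 8| > 15 − 15/2 = 15/2.
Hence |(-4u - 12)/(u + 7) + 44/15| < 16|u − 8|/(15·(15/2)) = (32/225)|u − 8|, which is < eps once |u − 8| < (225/32)eps.
Take delta = min(15/2, (225/32)eps). Then 0 < |u − 8| < delta forces both bounds, so |(-4u - 12)/(u + 7) + 44/15| < eps.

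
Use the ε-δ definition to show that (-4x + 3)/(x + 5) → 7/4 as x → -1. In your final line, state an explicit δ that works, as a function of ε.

δ = min(2, (8/23)ε)

Fix ε > 0. We want δ > 0 with 0 < |x + 1| < δ ⇒ |(-4x + 3)/(x + 5) − (7/4)| < ε.
Combining over a common denominator, (-4x + 3)/(x + 5) − (7/4) = [(-4x + 3)·4 − 7·(x + 5)] / [4·(x + 5)] = -23(x + 1) / (4(x + 5)).
So |(-4x + 3)/(x + 5) − (7/4)| = 23|x + 1| / (4·|x + 5|).
Require δ ≤ 2, so |x + 5| ≥ |4| − |x + 1| > 4 − 2 = 2.
Hence |(-4x + 3)/(x + 5) − (7/4)| < 23|x + 1|/(4·2) = (23/8)|x + 1|, which is < ε once |x + 1| < (8/23)ε.
Take δ = min(2, (8/23)ε). Then 0 < |x + 1| < δ forces both bounds, so |(-4x + 3)/(x + 5) − (7/4)| < ε.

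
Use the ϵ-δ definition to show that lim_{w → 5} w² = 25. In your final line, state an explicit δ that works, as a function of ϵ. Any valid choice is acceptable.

δ = min(2, ϵ/12)

Fix ϵ > 0. We seek δ > 0 with 0 < |w − 5| < δ ⇒ |w² − 25| < ϵ.
Factor: w² − 25 = (w − 5)(w + 5), so |w² − 25| = |w − 5|·|w + 5|.
Impose δ ≤ 2 so that |w| < 7; then |w + 5| ≤ 12.
Hence |w² − 25| ≤ 12|w − 5|, which is < ϵ once |w − 5| < ϵ/12.
Take δ = min(2, ϵ/12). If 0 < |w − 5| < δ then both bounds hold and |w² − 25| ≤ 12|w − 5| < 12·(ϵ/12) = ϵ.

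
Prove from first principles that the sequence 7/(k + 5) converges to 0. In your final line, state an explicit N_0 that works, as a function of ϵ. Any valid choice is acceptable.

N_0 = 7/ϵ

Let ϵ > 0. For k ≥ 1, |7/(k + 5) − 0| = 7/(k + 5) ≤ 7/k.
We need 7/k < ϵ, i.e. k > 7/ϵ.
Take N_0 = 7/ϵ. If k > N_0 then |7/(k + 5)| ≤ 7/k < ϵ.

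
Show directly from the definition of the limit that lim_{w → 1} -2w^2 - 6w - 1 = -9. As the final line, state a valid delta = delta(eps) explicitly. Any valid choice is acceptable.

Fix eps > 0. We want delta > 0 such that 0 < |w − 1| < delta implies |(-2w^2 - 6w - 1) + 9| < eps.
(-2w^2 - 6w - 1) + 9 = -2w^2 - 6w + 8 = (w − 1)(-2w - 8).
So |(-2w^2 - 6w - 1) + 9| = |w − 1|·|-2w - 8|.
Require delta ≤ 1. Then |w − 1| < 1 gives |w| < 2, and by the triangle inequality |-2w - 8| ≤ 2·2 + 8 = 12.
Hence |(-2w^2 - 6w - 1) + 9| ≤ 12|w − 1| < eps provided |w − 1| < eps/12.
Choosing delta = min(1, eps/12) ensures both conditions, hence |(-2w^2 - 6w - 1) + 9| < eps.

delta = min(1, eps/12)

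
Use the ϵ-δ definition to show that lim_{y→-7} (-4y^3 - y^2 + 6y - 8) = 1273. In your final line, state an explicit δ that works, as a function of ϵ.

δ = min(1, ϵ/655)

Let ϵ > 0. We want δ > 0 such that 0 < |y + 7| < δ implies |(-4y^3 - y^2 + 6y - 8) − 1273| < ϵ.
(-4y^3 - y^2 + 6y - 8) − 1273 = -4y^3 - y^2 + 6y - 1281 = (y + 7)(-4y^2 + 27y - 183).
So |(-4y^3 - y^2 + 6y - 8) − 1273| = |y + 7|·|-4y^2 + 27y - 183|.
Require δ ≤ 1. Then |y + 7| < 1 gives |y| < 8, and by the triangle inequality |-4y^2 + 27y - 183| ≤ 4·8^2 + 27·8 + 183 = 655.
Hence |(-4y^3 - y^2 + 6y - 8) − 1273| ≤ 655|y + 7| < ϵ provided |y + 7| < ϵ/655.
Choosing δ = min(1, ϵ/655) ensures both conditions, hence |(-4y^3 - y^2 + 6y - 8) − 1273| < ϵ.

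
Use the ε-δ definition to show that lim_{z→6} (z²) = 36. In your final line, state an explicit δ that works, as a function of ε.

Let ε > 0 be given. We seek δ > 0 with 0 < |z − 6| < δ ⇒ |z² − 36| < ε.
Factor: z² − 36 = (z − 6)(z + 6), so |z² − 36| = |z − 6|·|z + 6|.
Restrict δ ≤ 1. Then |z − 6| < 1 gives |z| < 7, so by the triangle inequality |z + 6| ≤ 7 + 6 = 13.
Hence |z² − 36| ≤ 13|z − 6|, which is < ε once |z − 6| < ε/13.
Take δ = min(1, ε/13). If 0 < |z − 6| < δ then both bounds hold and |z² − 36| ≤ 13|z − 6| < 13·(ε/13) = ε.

δ = min(1, ε/13)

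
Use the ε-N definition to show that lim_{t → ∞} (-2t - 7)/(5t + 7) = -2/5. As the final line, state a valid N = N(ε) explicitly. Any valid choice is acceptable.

N = (21/25)/ε

Let ε > 0 be given. We seek N > 0 such that t > N implies |(-2t - 7)/(5t + 7) + 2/5| < ε.
(-2t - 7)/(5t + 7) + 2/5 = (5(-2t - 7) − (-2)(5t + 7)) / (5(5t + 7)) = -21/(5(5t + 7)).
For t > 0 we have 5t + 7 > 5t, so |(-2t - 7)/(5t + 7) + 2/5| = 21/(5(5t + 7)) < 21/(5·5t) = (21/25)/t.
Thus |(-2t - 7)/(5t + 7) + 2/5| < ε whenever t > (21/25)/ε.
Take N = (21/25)/ε. If t > N then |(-2t - 7)/(5t + 7) + 2/5| < (21/25)/t < ε.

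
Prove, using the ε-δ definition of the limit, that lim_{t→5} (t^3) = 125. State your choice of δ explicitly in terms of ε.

Let ε > 0. We seek δ > 0 with 0 < |t − 5| < δ ⇒ |t^3 − 125| < ε.
Factor: t^3 − 125 = (t − 5)(t^2 + 5t + 25), so |t^3 − 125| = |t − 5|·|t^2 + 5t + 25|.
Impose δ ≤ 1 so that |t| < 6; then |t^2 + 5t + 25| ≤ 91.
Hence |t^3 − 125| ≤ 91|t − 5|, which is < ε once |t − 5| < ε/91.
Take δ = min(1, ε/91). If 0 < |t − 5| < δ then both bounds hold and |t^3 − 125| ≤ 91|t − 5| < 91·(ε/91) = ε.

δ = min(1, ε/91)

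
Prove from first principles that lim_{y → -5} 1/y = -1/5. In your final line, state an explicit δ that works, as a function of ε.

δ = min(5/2, (25/2)ε)

Fix ε > 0. We seek δ > 0 such that 0 < |y + 5| < δ implies |1/y + 1/5| < ε.
|1/y + 1/5| = |-5 − y|/(5·|y|) = |y + 5|/(5|y|).
Restrict δ ≤ 5/2. Then |y + 5| < 5/2 gives |y| > 5/2, so 5|y| > 25/2.
Then |1/y + 1/5| < |y + 5|/(25/2), which is < ε when |y + 5| < (25/2)ε.
Take δ = min(5/2, (25/2)ε). Then 0 < |y + 5| < δ gives both |y + 5| < 5/2 and |y + 5| < (25/2)ε, so |1/y + 1/5| < ε.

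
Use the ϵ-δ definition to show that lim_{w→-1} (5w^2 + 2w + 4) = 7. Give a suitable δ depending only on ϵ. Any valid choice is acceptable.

δ = min(2, ϵ/18)

Suppose ϵ > 0. We want δ > 0 such that 0 < |w + 1| < δ implies |(5w^2 + 2w + 4) − 7| < ϵ.
(5w^2 + 2w + 4) − 7 = 5w^2 + 2w - 3 = (w + 1)(5w - 3).
So |(5w^2 + 2w + 4) − 7| = |w + 1|·|5w - 3|.
Assume first that |w + 1| < 2, so |w| < 3. Then |5w - 3| ≤ 5·3 + 3 = 18.
Hence |(5w^2 + 2w + 4) − 7| ≤ 18|w + 1| < ϵ provided |w + 1| < ϵ/18.
Take δ = min(2, ϵ/18). Then 0 < |w + 1| < δ gives both |w + 1| < 2 and |w + 1| < ϵ/18, so |(5w^2 + 2w + 4) − 7| < ϵ.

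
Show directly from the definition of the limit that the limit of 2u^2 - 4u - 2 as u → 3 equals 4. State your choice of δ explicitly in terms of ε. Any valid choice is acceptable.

Let ε > 0 be given. We want δ > 0 such that 0 < |u − 3| < δ implies |(2u^2 - 4u - 2) − 4| < ε.
(2u^2 - 4u - 2) − 4 = 2u^2 - 4u - 6 = (u − 3)(2u + 2).
So |(2u^2 - 4u - 2) − 4| = |u − 3|·|2u + 2|.
Assume first that |u − 3| < 2, so |u| < 5. Then |2u + 2| ≤ 2·5 + 2 = 12.
Hence |(2u^2 - 4u - 2) − 4| ≤ 12|u − 3| < ε provided |u − 3| < ε/12.
Choosing δ = min(2, ε/12) ensures both conditions, hence |(2u^2 - 4u - 2) − 4| < ε.

δ = min(2, ε/12)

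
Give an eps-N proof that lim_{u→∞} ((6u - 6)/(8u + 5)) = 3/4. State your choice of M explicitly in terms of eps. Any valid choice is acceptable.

M = (39/32)/eps

Suppose eps > 0. We seek M > 0 such that u > M implies |(6u - 6)/(8u + 5) − (3/4)| < eps.
(6u - 6)/(8u + 5) − (3/4) = (8(6u - 6) − 6(8u + 5)) / (8(8u + 5)) = -78/(8(8u + 5)).
For u > 0 we have 8u + 5 > 8u, so |(6u - 6)/(8u + 5) − (3/4)| = 78/(8(8u + 5)) < 78/(8·8u) = (39/32)/u.
Thus |(6u - 6)/(8u + 5) − (3/4)| < eps whenever u > (39/32)/eps.
Take M = (39/32)/eps. If u > M then |(6u - 6)/(8u + 5) − (3/4)| < (39/32)/u < eps.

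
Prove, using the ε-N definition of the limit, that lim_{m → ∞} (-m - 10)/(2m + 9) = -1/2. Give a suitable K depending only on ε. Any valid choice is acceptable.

K = (11/4)/ε

Let ε > 0. For m ≥ 1, |(-m - 10)/(2m + 9) + 1/2| = |-11|/(2(2m + 9)) = 11/(2(2m + 9)).
Since 2m + 9 ≥ 2m for m ≥ 1, this is ≤ 11/(2·2m) = (11/4)/m.
So |(-m - 10)/(2m + 9) + 1/2| < ε whenever m > (11/4)/ε.
Take K = (11/4)/ε. If m > K then |(-m - 10)/(2m + 9) + 1/2| ≤ (11/4)/m < ε.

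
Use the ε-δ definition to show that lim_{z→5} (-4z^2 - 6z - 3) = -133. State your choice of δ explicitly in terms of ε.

δ = min(1, ε/50)

Let ε > 0. We want δ > 0 such that 0 < |z − 5| < δ implies |(-4z^2 - 6z - 3) + 133| < ε.
(-4z^2 - 6z - 3) + 133 = -4z^2 - 6z + 130 = (z − 5)(-4z - 26).
So |(-4z^2 - 6z - 3) + 133| = |z − 5|·|-4z - 26|.
Require δ ≤ 1. Then |z − 5| < 1 gives |z| < 6, and by the triangle inequality |-4z - 26| ≤ 4·6 + 26 = 50.
Hence |(-4z^2 - 6z - 3) + 133| ≤ 50|z − 5| < ε provided |z − 5| < ε/50.
Take δ = min(1, ε/50). Then 0 < |z − 5| < δ gives both |z − 5| < 1 and |z − 5| < ε/50, so |(-4z^2 - 6z - 3) + 133| < ε.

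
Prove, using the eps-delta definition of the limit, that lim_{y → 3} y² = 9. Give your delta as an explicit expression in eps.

Let eps > 0. We seek delta > 0 with 0 < |y − 3| < delta ⇒ |y² − 9| < eps.
Factor: y² − 9 = (y − 3)(y + 3), so |y² − 9| = |y − 3|·|y + 3|.
Impose delta ≤ 1 so that |y| < 4; then |y + 3| ≤ 7.
Hence |y² − 9| ≤ 7|y − 3|, which is < eps once |y − 3| < eps/7.
Take delta = min(1, eps/7). If 0 < |y − 3| < delta then both bounds hold and |y² − 9| ≤ 7|y − 3| < 7·(eps/7) = eps.

delta = min(1, eps/7)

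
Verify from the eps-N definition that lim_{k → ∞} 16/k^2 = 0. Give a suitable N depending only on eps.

N = (16/eps)^{1/2}

Suppose eps > 0. For k ≥ 1, |16/k^2 − 0| = 16/k^2.
16/k^2 < eps ⇔ k^2 > 16/eps ⇔ k > (16/eps)^{1/2}.
Take N = (16/eps)^{1/2}. Then k > N implies 16/k^2 < eps.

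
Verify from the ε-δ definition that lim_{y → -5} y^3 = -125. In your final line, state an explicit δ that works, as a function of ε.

δ = min(2, ε/109)

Fix ε > 0. We seek δ > 0 with 0 < |y + 5| < δ ⇒ |y^3 + 125| < ε.
Factor: y^3 + 125 = (y + 5)(y^2 - 5y + 25), so |y^3 + 125| = |y + 5|·|y^2 - 5y + 25|.
Impose δ ≤ 2 so that |y| < 7; then |y^2 - 5y + 25| ≤ 109.
Hence |y^3 + 125| ≤ 109|y + 5|, which is < ε once |y + 5| < ε/109.
Take δ = min(2, ε/109). If 0 < |y + 5| < δ then both bounds hold and |y^3 + 125| ≤ 109|y + 5| < 109·(ε/109) = ε.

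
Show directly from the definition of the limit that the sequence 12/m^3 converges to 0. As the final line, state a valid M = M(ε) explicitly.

M = (12/ε)^{1/3}

Suppose ε > 0. For m ≥ 1, |12/m^3 − 0| = 12/m^3.
12/m^3 < ε ⇔ m^3 > 12/ε ⇔ m > (12/ε)^{1/3}.
Take M = (12/ε)^{1/3}. Then m > M implies 12/m^3 < ε.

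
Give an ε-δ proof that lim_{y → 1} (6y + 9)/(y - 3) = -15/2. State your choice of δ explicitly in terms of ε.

Fix ε > 0. We want δ > 0 with 0 < |y − 1| < δ ⇒ |(6y + 9)/(y - 3) + 15/2| < ε.
Combining over a common denominator, (6y + 9)/(y - 3) + 15/2 = [(6y + 9)·(-2) − 15·(y - 3)] / [(-2)·(y - 3)] = -27(y − 1) / ((-2)(y - 3)).
So |(6y + 9)/(y - 3) + 15/2| = 27|y − 1| / (2·|y − 3|).
Restrict δ ≤ 1. Then |y − 1| < 1 gives |y − 3| = |(y − 1) + (-2)| ≥ 2 − 1 = 1.
Hence |(6y + 9)/(y - 3) + 15/2| < 27|y − 1|/(2·1) = (27/2)|y − 1|, which is < ε once |y − 1| < (2/27)ε.
Take δ = min(1, (2/27)ε). Then 0 < |y − 1| < δ forces both bounds, so |(6y + 9)/(y - 3) + 15/2| < ε.

δ = min(1, (2/27)ε)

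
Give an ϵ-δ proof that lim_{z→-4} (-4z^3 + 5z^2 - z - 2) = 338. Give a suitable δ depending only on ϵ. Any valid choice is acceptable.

Let ϵ > 0. We want δ > 0 such that 0 < |z + 4| < δ implies |(-4z^3 + 5z^2 - z - 2) − 338| < ϵ.
(-4z^3 + 5z^2 - z - 2) − 338 = -4z^3 + 5z^2 - z - 340 = (z + 4)(-4z^2 + 21z - 85).
So |(-4z^3 + 5z^2 - z - 2) − 338| = |z + 4|·|-4z^2 + 21z - 85|.
Require δ ≤ 1. Then |z + 4| < 1 gives |z| < 5, and by the triangle inequality |-4z^2 + 21z - 85| ≤ 4·5^2 + 21·5 + 85 = 290.
Hence |(-4z^3 + 5z^2 - z - 2) − 338| ≤ 290|z + 4| < ϵ provided |z + 4| < ϵ/290.
Take δ = min(1, ϵ/290). Then 0 < |z + 4| < δ gives both |z + 4| < 1 and |z + 4| < ϵ/290, so |(-4z^3 + 5z^2 - z - 2) − 338| < ϵ.

δ = min(1, ϵ/290)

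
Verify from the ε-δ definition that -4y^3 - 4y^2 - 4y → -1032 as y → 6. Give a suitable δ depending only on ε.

Let ε > 0 be given. We want δ > 0 such that 0 < |y − 6| < δ implies |(-4y^3 - 4y^2 - 4y) + 1032| < ε.
(-4y^3 - 4y^2 - 4y) + 1032 = -4y^3 - 4y^2 - 4y + 1032 = (y − 6)(-4y^2 - 28y - 172).
So |(-4y^3 - 4y^2 - 4y) + 1032| = |y − 6|·|-4y^2 - 28y - 172|.
Assume first that |y − 6| < 2, so |y| < 8. Then |-4y^2 - 28y - 172| ≤ 4·8^2 + 28·8 + 172 = 652.
Hence |(-4y^3 - 4y^2 - 4y) + 1032| ≤ 652|y − 6| < ε provided |y − 6| < ε/652.
Take δ = min(2, ε/652). Then 0 < |y − 6| < δ gives both |y − 6| < 2 and |y − 6| < ε/652, so |(-4y^3 - 4y^2 - 4y) + 1032| < ε.

δ = min(2, ε/652)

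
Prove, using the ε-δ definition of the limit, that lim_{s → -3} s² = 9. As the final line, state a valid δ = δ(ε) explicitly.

Fix ε > 0. We seek δ > 0 with 0 < |s + 3| < δ ⇒ |s² − 9| < ε.
Factor: s² − 9 = (s + 3)(s - 3), so |s² − 9| = |s + 3|·|s - 3|.
Restrict δ ≤ 2. Then |s + 3| < 2 gives |s| < 5, so by the triangle inequality |s - 3| ≤ 5 + 3 = 8.
Hence |s² − 9| ≤ 8|s + 3|, which is < ε once |s + 3| < ε/8.
Take δ = min(2, ε/8). If 0 < |s + 3| < δ then both bounds hold and |s² − 9| ≤ 8|s + 3| < 8·(ε/8) = ε.

δ = min(2, ε/8)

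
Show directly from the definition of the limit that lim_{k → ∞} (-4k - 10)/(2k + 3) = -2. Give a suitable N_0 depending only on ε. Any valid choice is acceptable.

N_0 = 2/ε

Let ε > 0. For k ≥ 1, |(-4k - 10)/(2k + 3) + 2| = |-8|/(2(2k + 3)) = 8/(2(2k + 3)).
Since 2k + 3 ≥ 2k for k ≥ 1, this is ≤ 8/(2·2k) = 2/k.
So |(-4k - 10)/(2k + 3) + 2| < ε whenever k > 2/ε.
Take N_0 = 2/ε. If k > N_0 then |(-4k - 10)/(2k + 3) + 2| ≤ 2/k < ε.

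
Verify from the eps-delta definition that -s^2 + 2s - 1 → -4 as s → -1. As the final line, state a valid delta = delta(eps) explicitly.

Let eps > 0. We want delta > 0 such that 0 < |s + 1| < delta implies |(-s^2 + 2s - 1) + 4| < eps.
(-s^2 + 2s - 1) + 4 = -s^2 + 2s + 3 = (s + 1)(-s + 3).
So |(-s^2 + 2s - 1) + 4| = |s + 1|·|-s + 3|.
Require delta ≤ 1. Then |s + 1| < 1 gives |s| < 2, and by the triangle inequality |-s + 3| ≤ 2 + 3 = 5.
Hence |(-s^2 + 2s - 1) + 4| ≤ 5|s + 1| < eps provided |s + 1| < eps/5.
Choosing delta = min(1, eps/5) ensures both conditions, hence |(-s^2 + 2s - 1) + 4| < eps.

delta = min(1, eps/5)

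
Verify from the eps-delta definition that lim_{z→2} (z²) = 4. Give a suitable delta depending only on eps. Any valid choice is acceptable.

delta = min(2, eps/6)

Fix eps > 0. We seek delta > 0 with 0 < |z − 2| < delta ⇒ |z² − 4| < eps.
Factor: z² − 4 = (z − 2)(z + 2), so |z² − 4| = |z − 2|·|z + 2|.
Restrict delta ≤ 2. Then |z − 2| < 2 gives |z| < 4, so by the triangle inequality |z + 2| ≤ 4 + 2 = 6.
Hence |z² − 4| ≤ 6|z − 2|, which is < eps once |z − 2| < eps/6.
Take delta = min(2, eps/6). If 0 < |z − 2| < delta then both bounds hold and |z² − 4| ≤ 6|z − 2| < 6·(eps/6) = eps.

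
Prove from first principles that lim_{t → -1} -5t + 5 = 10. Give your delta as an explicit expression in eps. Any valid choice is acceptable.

delta = eps/5

Suppose eps > 0. We need delta > 0 so that 0 < |t + 1| < delta implies |(-5t + 5) − 10| < eps.
|(-5t + 5) − 10| = |-5t - 5| = 5|t + 1|.
So 5|t + 1| < eps exactly when |t + 1| < eps/5.
Choosing delta = eps/5 gives |(-5t + 5) − 10| = 5|t + 1| < eps whenever |t + 1| < delta.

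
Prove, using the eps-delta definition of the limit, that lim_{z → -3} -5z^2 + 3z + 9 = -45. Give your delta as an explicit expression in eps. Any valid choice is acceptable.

delta = min(1, eps/38)

Suppose eps > 0. We want delta > 0 such that 0 < |z + 3| < delta implies |(-5z^2 + 3z + 9) + 45| < eps.
(-5z^2 + 3z + 9) + 45 = -5z^2 + 3z + 54 = (z + 3)(-5z + 18).
So |(-5z^2 + 3z + 9) + 45| = |z + 3|·|-5z + 18|.
Require delta ≤ 1. Then |z + 3| < 1 gives |z| < 4, and by the triangle inequality |-5z + 18| ≤ 5·4 + 18 = 38.
Hence |(-5z^2 + 3z + 9) + 45| ≤ 38|z + 3| < eps provided |z + 3| < eps/38.
Take delta = min(1, eps/38). Then 0 < |z + 3| < delta gives both |z + 3| < 1 and |z + 3| < eps/38, so |(-5z^2 + 3z + 9) + 45| < eps.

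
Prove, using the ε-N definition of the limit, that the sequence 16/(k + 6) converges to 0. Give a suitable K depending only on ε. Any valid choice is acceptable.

K = 16/ε

Let ε > 0 be given. For k ≥ 1, |16/(k + 6) − 0| = 16/(k + 6) ≤ 16/k.
We need 16/k < ε, i.e. k > 16/ε.
Take K = 16/ε. If k > K then |16/(k + 6)| ≤ 16/k < ε.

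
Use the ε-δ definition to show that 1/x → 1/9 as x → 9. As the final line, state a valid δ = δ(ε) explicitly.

δ = min(9/2, (81/2)ε)

Suppose ε > 0. We seek δ > 0 such that 0 < |x − 9| < δ implies |1/x − (1/9)| < ε.
|1/x − (1/9)| = |9 − x|/(9·|x|) = |x − 9|/(9|x|).
Require δ ≤ 9/2 so that |x| > 9 − 9/2 = 9/2, hence 9|x| > 81/2.
Then |1/x − (1/9)| < |x − 9|/(81/2), which is < ε when |x − 9| < (81/2)ε.
Take δ = min(9/2, (81/2)ε). Then 0 < |x − 9| < δ gives both |x − 9| < 9/2 and |x − 9| < (81/2)ε, so |1/x − (1/9)| < ε.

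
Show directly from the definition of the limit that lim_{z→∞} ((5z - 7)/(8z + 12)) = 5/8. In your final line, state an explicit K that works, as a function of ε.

K = (29/16)/ε

Suppose ε > 0. We seek K > 0 such that z > K implies |(5z - 7)/(8z + 12) − (5/8)| < ε.
(5z - 7)/(8z + 12) − (5/8) = (8(5z - 7) − 5(8z + 12)) / (8(8z + 12)) = -116/(8(8z + 12)).
For z > 0 we have 8z + 12 > 8z, so |(5z - 7)/(8z + 12) − (5/8)| = 116/(8(8z + 12)) < 116/(8·8z) = (29/16)/z.
Thus |(5z - 7)/(8z + 12) − (5/8)| < ε whenever z > (29/16)/ε.
Take K = (29/16)/ε. If z > K then |(5z - 7)/(8z + 12) − (5/8)| < (29/16)/z < ε.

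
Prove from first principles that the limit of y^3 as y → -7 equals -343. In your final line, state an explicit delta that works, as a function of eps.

Suppose eps > 0. We seek delta > 0 with 0 < |y + 7| < delta ⇒ |y^3 + 343| < eps.
Factor: y^3 + 343 = (y + 7)(y^2 - 7y + 49), so |y^3 + 343| = |y + 7|·|y^2 - 7y + 49|.
Restrict delta ≤ 1. Then |y + 7| < 1 gives |y| < 8, so by the triangle inequality |y^2 - 7y + 49| ≤ 8^2 + 7·8 + 49 = 169.
Hence |y^3 + 343| ≤ 169|y + 7|, which is < eps once |y + 7| < eps/169.
Take delta = min(1, eps/169). If 0 < |y + 7| < delta then both bounds hold and |y^3 + 343| ≤ 169|y + 7| < 169·(eps/169) = eps.

delta = min(1, eps/169)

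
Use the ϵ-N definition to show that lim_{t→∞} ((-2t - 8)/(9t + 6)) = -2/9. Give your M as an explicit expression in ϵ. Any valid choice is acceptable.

M = (20/27)/ϵ

Let ϵ > 0 be given. We seek M > 0 such that t > M implies |(-2t - 8)/(9t + 6) + 2/9| < ϵ.
(-2t - 8)/(9t + 6) + 2/9 = (9(-2t - 8) − (-2)(9t + 6)) / (9(9t + 6)) = -60/(9(9t + 6)).
For t > 0 we have 9t + 6 > 9t, so |(-2t - 8)/(9t + 6) + 2/9| = 60/(9(9t + 6)) < 60/(9·9t) = (20/27)/t.
Thus |(-2t - 8)/(9t + 6) + 2/9| < ϵ whenever t > (20/27)/ϵ.
Take M = (20/27)/ϵ. If t > M then |(-2t - 8)/(9t + 6) + 2/9| < (20/27)/t < ϵ.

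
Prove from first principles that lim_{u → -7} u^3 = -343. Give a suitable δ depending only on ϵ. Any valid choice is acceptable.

Let ϵ > 0 be given. We seek δ > 0 with 0 < |u + 7| < δ ⇒ |u^3 + 343| < ϵ.
Factor: u^3 + 343 = (u + 7)(u^2 - 7u + 49), so |u^3 + 343| = |u + 7|·|u^2 - 7u + 49|.
Restrict δ ≤ 2. Then |u + 7| < 2 gives |u| < 9, so by the triangle inequality |u^2 - 7u + 49| ≤ 9^2 + 7·9 + 49 = 193.
Hence |u^3 + 343| ≤ 193|u + 7|, which is < ϵ once |u + 7| < ϵ/193.
Take δ = min(2, ϵ/193). If 0 < |u + 7| < δ then both bounds hold and |u^3 + 343| ≤ 193|u + 7| < 193·(ϵ/193) = ϵ.

δ = min(2, ϵ/193)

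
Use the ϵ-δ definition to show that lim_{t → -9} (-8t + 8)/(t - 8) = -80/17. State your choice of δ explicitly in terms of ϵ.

δ = min(17/2, (289/112)ϵ)

Let ϵ > 0. We want δ > 0 with 0 < |t + 9| < δ ⇒ |(-8t + 8)/(t - 8) + 80/17| < ϵ.
Combining over a common denominator, (-8t + 8)/(t - 8) + 80/17 = [(-8t + 8)·(-17) − 80·(t - 8)] / [(-17)·(t - 8)] = 56(t + 9) / ((-17)(t - 8)).
So |(-8t + 8)/(t - 8) + 80/17| = 56|t + 9| / (17·|t − 8|).
Restrict δ ≤ 17/2. Then |t + 9| < 17/2 gives |t − 8| = |(t + 9) + (-17)| ≥ 17 − 17/2 = 17/2.
Hence |(-8t + 8)/(t - 8) + 80/17| < 56|t + 9|/(17·(17/2)) = (112/289)|t + 9|, which is < ϵ once |t + 9| < (289/112)ϵ.
Take δ = min(17/2, (289/112)ϵ). Then 0 < |t + 9| < δ forces both bounds, so |(-8t + 8)/(t - 8) + 80/17| < ϵ.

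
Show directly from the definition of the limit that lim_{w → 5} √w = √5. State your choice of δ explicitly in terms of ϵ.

δ = min(5, √5·ϵ)

Let ϵ > 0. We want δ > 0 such that 0 < |w − 5| < δ implies |√w − √5| < ϵ.
Multiplying by the conjugate, |√w − √5| = |w − 5|/(√w + √5).
Restrict δ ≤ 5 so that |w − 5| < 5 forces w > 0, and then √w + √5 > √5.
Hence |√w − √5| < |w − 5|/√5, which is < ϵ once |w − 5| < √5·ϵ.
Take δ = min(5, √5·ϵ). If 0 < |w − 5| < δ then w > 0 and |√w − √5| < |w − 5|/√5 < ϵ.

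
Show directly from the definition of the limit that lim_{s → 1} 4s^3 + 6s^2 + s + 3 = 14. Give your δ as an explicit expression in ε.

δ = min(1, ε/47)

Let ε > 0 be given. We want δ > 0 such that 0 < |s − 1| < δ implies |(4s^3 + 6s^2 + s + 3) − 14| < ε.
(4s^3 + 6s^2 + s + 3) − 14 = 4s^3 + 6s^2 + s - 11 = (s − 1)(4s^2 + 10s + 11).
So |(4s^3 + 6s^2 + s + 3) − 14| = |s − 1|·|4s^2 + 10s + 11|.
Require δ ≤ 1. Then |s − 1| < 1 gives |s| < 2, and by the triangle inequality |4s^2 + 10s + 11| ≤ 4·2^2 + 10·2 + 11 = 47.
Hence |(4s^3 + 6s^2 + s + 3) − 14| ≤ 47|s − 1| < ε provided |s − 1| < ε/47.
Take δ = min(1, ε/47). Then 0 < |s − 1| < δ gives both |s − 1| < 1 and |s − 1| < ε/47, so |(4s^3 + 6s^2 + s + 3) − 14| < ε.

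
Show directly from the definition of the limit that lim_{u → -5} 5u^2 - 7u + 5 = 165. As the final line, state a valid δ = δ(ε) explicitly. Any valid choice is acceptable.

δ = min(1, ε/62)

Fix ε > 0. We want δ > 0 such that 0 < |u + 5| < δ implies |(5u^2 - 7u + 5) − 165| < ε.
(5u^2 - 7u + 5) − 165 = 5u^2 - 7u - 160 = (u + 5)(5u - 32).
So |(5u^2 - 7u + 5) − 165| = |u + 5|·|5u - 32|.
Assume first that |u + 5| < 1, so |u| < 6. Then |5u - 32| ≤ 5·6 + 32 = 62.
Hence |(5u^2 - 7u + 5) − 165| ≤ 62|u + 5| < ε provided |u + 5| < ε/62.
Take δ = min(1, ε/62). Then 0 < |u + 5| < δ gives both |u + 5| < 1 and |u + 5| < ε/62, so |(5u^2 - 7u + 5) − 165| < ε.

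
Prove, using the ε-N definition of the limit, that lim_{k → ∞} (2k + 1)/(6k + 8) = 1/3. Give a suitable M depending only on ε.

M = (5/18)/ε

Let ε > 0 be given. For k ≥ 1, |(2k + 1)/(6k + 8) − (1/3)| = |-10|/(6(6k + 8)) = 10/(6(6k + 8)).
Since 6k + 8 ≥ 6k for k ≥ 1, this is ≤ 10/(6·6k) = (5/18)/k.
So |(2k + 1)/(6k + 8) − (1/3)| < ε whenever k > (5/18)/ε.
Take M = (5/18)/ε. If k > M then |(2k + 1)/(6k + 8) − (1/3)| ≤ (5/18)/k < ε.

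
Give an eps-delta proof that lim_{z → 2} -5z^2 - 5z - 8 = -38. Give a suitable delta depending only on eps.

Let eps > 0. We want delta > 0 such that 0 < |z − 2| < delta implies |(-5z^2 - 5z - 8) + 38| < eps.
(-5z^2 - 5z - 8) + 38 = -5z^2 - 5z + 30 = (z − 2)(-5z - 15).
So |(-5z^2 - 5z - 8) + 38| = |z − 2|·|-5z - 15|.
Require delta ≤ 2. Then |z − 2| < 2 gives |z| < 4, and by the triangle inequality |-5z - 15| ≤ 5·4 + 15 = 35.
Hence |(-5z^2 - 5z - 8) + 38| ≤ 35|z − 2| < eps provided |z − 2| < eps/35.
Take delta = min(2, eps/35). Then 0 < |z − 2| < delta gives both |z − 2| < 2 and |z − 2| < eps/35, so |(-5z^2 - 5z - 8) + 38| < eps.

delta = min(2, eps/35)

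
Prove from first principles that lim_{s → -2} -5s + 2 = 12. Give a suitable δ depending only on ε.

δ = ε/5

Suppose ε > 0. We need δ > 0 so that 0 < |s + 2| < δ implies |(-5s + 2) − 12| < ε.
|(-5s + 2) − 12| = |-5s - 10| = 5|s + 2|.
Thus it suffices that |s + 2| < ε/5.
Choosing δ = ε/5 gives |(-5s + 2) − 12| = 5|s + 2| < ε whenever |s + 2| < δ.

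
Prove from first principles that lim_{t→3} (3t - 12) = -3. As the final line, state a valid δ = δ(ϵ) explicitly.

δ = ϵ/3

Fix ϵ > 0. We need δ > 0 so that 0 < |t − 3| < δ implies |(3t - 12) + 3| < ϵ.
|(3t - 12) + 3| = |3t - 9| = 3|t − 3|.
So 3|t − 3| < ϵ exactly when |t − 3| < ϵ/3.
Take δ = ϵ/3. If 0 < |t − 3| < δ then |(3t - 12) + 3| = 3|t − 3| < 3·(ϵ/3) = ϵ.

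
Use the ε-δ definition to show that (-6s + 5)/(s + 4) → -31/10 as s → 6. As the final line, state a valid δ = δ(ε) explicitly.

Suppose ε > 0. We want δ > 0 with 0 < |s − 6| < δ ⇒ |(-6s + 5)/(s + 4) + 31/10| < ε.
Combining over a common denominator, (-6s + 5)/(s + 4) + 31/10 = [(-6s + 5)·10 − (-31)·(s + 4)] / [10·(s + 4)] = -29(s − 6) / (10(s + 4)).
So |(-6s + 5)/(s + 4) + 31/10| = 29|s − 6| / (10·|s + 4|).
Require δ ≤ 5, so |s + 4| ≥ |10| − |s − 6| > 10 − 5 = 5.
Hence |(-6s + 5)/(s + 4) + 31/10| < 29|s − 6|/(10·5) = (29/50)|s − 6|, which is < ε once |s − 6| < (50/29)ε.
Take δ = min(5, (50/29)ε). Then 0 < |s − 6| < δ forces both bounds, so |(-6s + 5)/(s + 4) + 31/10| < ε.

δ = min(5, (50/29)ε)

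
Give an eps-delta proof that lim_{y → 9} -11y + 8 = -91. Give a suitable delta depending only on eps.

Suppose eps > 0. We need delta > 0 so that 0 < |y − 9| < delta implies |(-11y + 8) + 91| < eps.
Since (-11y + 8) + 91 = -11(y − 9), we have |(-11y + 8) + 91| = 11|y − 9|.
So 11|y − 9| < eps exactly when |y − 9| < eps/11.
Take delta = eps/11. If 0 < |y − 9| < delta then |(-11y + 8) + 91| = 11|y − 9| < 11·(eps/11) = eps.

delta = eps/11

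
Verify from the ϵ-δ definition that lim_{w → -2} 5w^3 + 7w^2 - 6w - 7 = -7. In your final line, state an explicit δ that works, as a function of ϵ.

Fix ϵ > 0. We want δ > 0 such that 0 < |w + 2| < δ implies |(5w^3 + 7w^2 - 6w - 7) + 7| < ϵ.
(5w^3 + 7w^2 - 6w - 7) + 7 = 5w^3 + 7w^2 - 6w = (w + 2)(5w^2 - 3w).
So |(5w^3 + 7w^2 - 6w - 7) + 7| = |w + 2|·|5w^2 - 3w|.
Require δ ≤ 2. Then |w + 2| < 2 gives |w| < 4, and by the triangle inequality |5w^2 - 3w| ≤ 5·4^2 + 3·4 = 92.
Hence |(5w^3 + 7w^2 - 6w - 7) + 7| ≤ 92|w + 2| < ϵ provided |w + 2| < ϵ/92.
Take δ = min(2, ϵ/92). Then 0 < |w + 2| < δ gives both |w + 2| < 2 and |w + 2| < ϵ/92, so |(5w^3 + 7w^2 - 6w - 7) + 7| < ϵ.

δ = min(2, ϵ/92)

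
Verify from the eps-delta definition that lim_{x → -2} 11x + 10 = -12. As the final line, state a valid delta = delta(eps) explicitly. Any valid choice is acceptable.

Let eps > 0. We need delta > 0 so that 0 < |x + 2| < delta implies |(11x + 10) + 12| < eps.
|(11x + 10) + 12| = |11x + 22| = 11|x + 2|.
So 11|x + 2| < eps exactly when |x + 2| < eps/11.
Choosing delta = eps/11 gives |(11x + 10) + 12| = 11|x + 2| < eps whenever |x + 2| < delta.

delta = eps/11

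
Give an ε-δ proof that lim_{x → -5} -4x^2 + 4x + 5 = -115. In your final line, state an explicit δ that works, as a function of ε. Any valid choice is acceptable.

Let ε > 0 be given. We want δ > 0 such that 0 < |x + 5| < δ implies |(-4x^2 + 4x + 5) + 115| < ε.
(-4x^2 + 4x + 5) + 115 = -4x^2 + 4x + 120 = (x + 5)(-4x + 24).
So |(-4x^2 + 4x + 5) + 115| = |x + 5|·|-4x + 24|.
Require δ ≤ 1. Then |x + 5| < 1 gives |x| < 6, and by the triangle inequality |-4x + 24| ≤ 4·6 + 24 = 48.
Hence |(-4x^2 + 4x + 5) + 115| ≤ 48|x + 5| < ε provided |x + 5| < ε/48.
Take δ = min(1, ε/48). Then 0 < |x + 5| < δ gives both |x + 5| < 1 and |x + 5| < ε/48, so |(-4x^2 + 4x + 5) + 115| < ε.

δ = min(1, ε/48)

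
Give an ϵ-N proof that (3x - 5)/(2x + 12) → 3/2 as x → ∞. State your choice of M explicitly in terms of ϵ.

Let ϵ > 0 be given. We seek M > 0 such that x > M implies |(3x - 5)/(2x + 12) − (3/2)| < ϵ.
(3x - 5)/(2x + 12) − (3/2) = (2(3x - 5) − 3(2x + 12)) / (2(2x + 12)) = -46/(2(2x + 12)).
For x > 0 we have 2x + 12 > 2x, so |(3x - 5)/(2x + 12) − (3/2)| = 46/(2(2x + 12)) < 46/(2·2x) = (23/2)/x.
Thus |(3x - 5)/(2x + 12) − (3/2)| < ϵ whenever x > (23/2)/ϵ.
Take M = (23/2)/ϵ. If x > M then |(3x - 5)/(2x + 12) − (3/2)| < (23/2)/x < ϵ.

M = (23/2)/ϵ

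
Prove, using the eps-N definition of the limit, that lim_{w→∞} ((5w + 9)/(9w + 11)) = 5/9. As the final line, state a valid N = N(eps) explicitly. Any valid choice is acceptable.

Let eps > 0. We seek N > 0 such that w > N implies |(5w + 9)/(9w + 11) − (5/9)| < eps.
(5w + 9)/(9w + 11) − (5/9) = (9(5w + 9) − 5(9w + 11)) / (9(9w + 11)) = 26/(9(9w + 11)).
For w > 0 we have 9w + 11 > 9w, so |(5w + 9)/(9w + 11) − (5/9)| = 26/(9(9w + 11)) < 26/(9·9w) = (26/81)/w.
Thus |(5w + 9)/(9w + 11) − (5/9)| < eps whenever w > (26/81)/eps.
Take N = (26/81)/eps. If w > N then |(5w + 9)/(9w + 11) − (5/9)| < (26/81)/w < eps.

N = (26/81)/eps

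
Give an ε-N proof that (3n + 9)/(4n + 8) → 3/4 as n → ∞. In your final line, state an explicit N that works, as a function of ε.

Let ε > 0 be given. For n ≥ 1, |(3n + 9)/(4n + 8) − (3/4)| = |12|/(4(4n + 8)) = 12/(4(4n + 8)).
Since 4n + 8 ≥ 4n for n ≥ 1, this is ≤ 12/(4·4n) = (3/4)/n.
So |(3n + 9)/(4n + 8) − (3/4)| < ε whenever n > (3/4)/ε.
Take N = (3/4)/ε. If n > N then |(3n + 9)/(4n + 8) − (3/4)| ≤ (3/4)/n < ε.

N = (3/4)/ε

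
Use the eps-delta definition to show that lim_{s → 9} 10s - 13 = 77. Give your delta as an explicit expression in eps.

Let eps > 0. We need delta > 0 so that 0 < |s − 9| < delta implies |(10s - 13) − 77| < eps.
|(10s - 13) − 77| = |10s - 90| = 10|s − 9|.
Thus it suffices that |s − 9| < eps/10.
Choosing delta = eps/10 gives |(10s - 13) − 77| = 10|s − 9| < eps whenever |s − 9| < delta.

delta = eps/10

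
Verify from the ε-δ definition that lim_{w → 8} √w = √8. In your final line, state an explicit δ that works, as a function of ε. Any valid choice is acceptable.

δ = min(8, √8·ε)

Let ε > 0. We want δ > 0 such that 0 < |w − 8| < δ implies |√w − √8| < ε.
Multiplying by the conjugate, |√w − √8| = |w − 8|/(√w + √8).
Restrict δ ≤ 8 so that |w − 8| < 8 forces w > 0, and then √w + √8 > √8.
Hence |√w − √8| < |w − 8|/√8, which is < ε once |w − 8| < √8·ε.
Take δ = min(8, √8·ε). If 0 < |w − 8| < δ then w > 0 and |√w − √8| < |w − 8|/√8 < ε.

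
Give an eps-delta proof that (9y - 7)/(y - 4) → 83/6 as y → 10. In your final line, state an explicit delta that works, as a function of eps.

Let eps > 0 be given. We want delta > 0 with 0 < |y − 10| < delta ⇒ |(9y - 7)/(y - 4) − (83/6)| < eps.
Combining over a common denominator, (9y - 7)/(y - 4) − (83/6) = [(9y - 7)·6 − 83·(y - 4)] / [6·(y - 4)] = -29(y − 10) / (6(y - 4)).
So |(9y - 7)/(y - 4) − (83/6)| = 29|y − 10| / (6·|y − 4|).
Restrict delta ≤ 3. Then |y − 10| < 3 gives |y − 4| = |(y − 10) + 6| ≥ 6 − 3 = 3.
Hence |(9y - 7)/(y - 4) − (83/6)| < 29|y − 10|/(6·3) = (29/18)|y − 10|, which is < eps once |y − 10| < (18/29)eps.
Take delta = min(3, (18/29)eps). Then 0 < |y − 10| < delta forces both bounds, so |(9y - 7)/(y - 4) − (83/6)| < eps.

delta = min(3, (18/29)eps)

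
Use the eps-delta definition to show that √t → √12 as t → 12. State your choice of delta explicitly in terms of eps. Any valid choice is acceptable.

delta = min(12, √12·eps)

Suppose eps > 0. We want delta > 0 such that 0 < |t − 12| < delta implies |√t − √12| < eps.
Multiplying by the conjugate, |√t − √12| = |t − 12|/(√t + √12).
Restrict delta ≤ 12 so that |t − 12| < 12 forces t > 0, and then √t + √12 > √12.
Hence |√t − √12| < |t − 12|/√12, which is < eps once |t − 12| < √12·eps.
Take delta = min(12, √12·eps). If 0 < |t − 12| < delta then t > 0 and |√t − √12| < |t − 12|/√12 < eps.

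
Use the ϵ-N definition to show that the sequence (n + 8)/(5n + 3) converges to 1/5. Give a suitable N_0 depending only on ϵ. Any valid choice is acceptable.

N_0 = (37/25)/ϵ

Let ϵ > 0. For n ≥ 1, |(n + 8)/(5n + 3) − (1/5)| = |37|/(5(5n + 3)) = 37/(5(5n + 3)).
Since 5n + 3 ≥ 5n for n ≥ 1, this is ≤ 37/(5·5n) = (37/25)/n.
So |(n + 8)/(5n + 3) − (1/5)| < ϵ whenever n > (37/25)/ϵ.
Take N_0 = (37/25)/ϵ. If n > N_0 then |(n + 8)/(5n + 3) − (1/5)| ≤ (37/25)/n < ϵ.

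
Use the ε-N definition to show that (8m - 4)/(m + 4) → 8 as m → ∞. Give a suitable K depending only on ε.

Let ε > 0 be given. For m ≥ 1, |(8m - 4)/(m + 4) − 8| = |-36|/((m + 4)) = 36/((m + 4)).
Since m + 4 ≥ m for m ≥ 1, this is ≤ 36/(m) = 36/m.
So |(8m - 4)/(m + 4) − 8| < ε whenever m > 36/ε.
Take K = 36/ε. If m > K then |(8m - 4)/(m + 4) − 8| ≤ 36/m < ε.

K = 36/ε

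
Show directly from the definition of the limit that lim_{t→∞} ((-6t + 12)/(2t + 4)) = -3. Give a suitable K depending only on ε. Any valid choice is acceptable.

K = 12/ε

Fix ε > 0. We seek K > 0 such that t > K implies |(-6t + 12)/(2t + 4) + 3| < ε.
(-6t + 12)/(2t + 4) + 3 = (2(-6t + 12) − (-6)(2t + 4)) / (2(2t + 4)) = 48/(2(2t + 4)).
For t > 0 we have 2t + 4 > 2t, so |(-6t + 12)/(2t + 4) + 3| = 48/(2(2t + 4)) < 48/(2·2t) = 12/t.
Thus |(-6t + 12)/(2t + 4) + 3| < ε whenever t > 12/ε.
Take K = 12/ε. If t > K then |(-6t + 12)/(2t + 4) + 3| < 12/t < ε.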